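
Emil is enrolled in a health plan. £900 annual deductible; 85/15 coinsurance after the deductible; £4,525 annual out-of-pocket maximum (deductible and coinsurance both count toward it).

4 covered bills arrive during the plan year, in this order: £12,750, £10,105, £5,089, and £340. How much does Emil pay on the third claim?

£331.75

Bill 1, £12,750: deductible takes £900, £11,850 remains; patient's 15% is £1,777.50. Cost to patient: £2,677.50. OOP to date £2,677.50.
Bill 2, £10,105: deductible met; 15% of £10,105 = £1,515.75. Cost to patient: £1,515.75. OOP to date £4,193.25.
Bill 3, £5,089: deductible already satisfied, so patient's share is 15% × £5,089 = £763.35. Adding that to £4,193.25 gives £4,956.60, past the £4,525 cap; patient pays only £4,525 − £4,193.25 = £331.75.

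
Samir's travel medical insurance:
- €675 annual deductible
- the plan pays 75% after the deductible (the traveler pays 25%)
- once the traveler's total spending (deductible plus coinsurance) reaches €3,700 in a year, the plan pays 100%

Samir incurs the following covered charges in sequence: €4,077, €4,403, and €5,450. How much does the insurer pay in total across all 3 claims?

Claim 1 (€4,077): €675 to deductible, leaving €3,402; 25% of €3,402 = €850.50. Traveler owes €1,525.50 (running OOP €1,525.50). Insurer: €4,077 − €1,525.50 = €2,551.50.
Claim 2 (€4,403): deductible met; 25% of €4,403 = €1,100.75. Traveler owes €1,100.75 (running OOP €2,626.25). Insurer: €4,403 − €1,100.75 = €3,302.25.
Claim 3 (€5,450): 25% coinsurance on €5,450 = €1,362.50. That would push OOP to €3,988.75, over the €3,700 cap, so traveler pays €3,700 − €2,626.25 = €1,073.75. Plan pays €5,450 − €1,073.75 = €4,376.25.
Insurer total: €2,551.50 + €3,302.25 + €4,376.25 = €10,230.

€10,230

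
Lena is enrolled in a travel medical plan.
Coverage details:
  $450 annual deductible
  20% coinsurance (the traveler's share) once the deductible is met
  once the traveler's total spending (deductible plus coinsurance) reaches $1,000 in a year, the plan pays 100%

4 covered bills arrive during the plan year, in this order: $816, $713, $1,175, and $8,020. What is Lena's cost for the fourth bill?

$99.20

Claim 1 ($816): $450 to deductible, leaving $366; traveler's 20% is $73.20. Traveler pays $523.20; OOP now $523.20.
Claim 2 ($713): deductible already satisfied, so traveler's share is 20% × $713 = $142.60. Traveler pays $142.60; OOP now $665.80.
Claim 3 ($1,175): deductible already satisfied, so traveler's share is 20% × $1,175 = $235. Traveler owes $235 (running OOP $900.80).
Claim 4 ($8,020): deductible already satisfied, so traveler's share is 20% × $8,020 = $1,604. OOP would hit $2,504.80 > $1,000, so the cap limits the traveler to $1,000 − $900.80 = $99.20.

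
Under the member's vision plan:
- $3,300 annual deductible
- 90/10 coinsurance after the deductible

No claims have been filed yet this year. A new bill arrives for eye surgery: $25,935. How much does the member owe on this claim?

Deductible not yet touched, so the first $3,300 of the bill goes to the deductible.
That leaves $25,935 − $3,300 = $22,635 for coinsurance.
Coinsurance: $22,635 × 10% = $2,263.50.
Member responsibility: $3,300 + $2,263.50 = $5,563.50.

$5,563.50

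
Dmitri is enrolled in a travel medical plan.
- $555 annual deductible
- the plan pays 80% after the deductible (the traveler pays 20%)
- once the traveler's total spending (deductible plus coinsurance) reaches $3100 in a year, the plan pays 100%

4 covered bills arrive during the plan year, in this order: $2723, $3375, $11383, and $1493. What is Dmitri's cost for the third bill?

Bill 1, $2723: $555 finishes the deductible; $2168 goes to coinsurance; 20% of $2168 = $433.60. Traveler pays $988.60; OOP now $988.60.
Bill 2, $3375: 20% coinsurance on $3375 = $675. Cost to traveler: $675. OOP to date $1663.60.
Bill 3, $11383: 20% coinsurance on $11383 = $2276.60. Adding that to $1663.60 gives $3940.20, past the $3100 cap; traveler pays only $3100 − $1663.60 = $1436.40.

$1436.40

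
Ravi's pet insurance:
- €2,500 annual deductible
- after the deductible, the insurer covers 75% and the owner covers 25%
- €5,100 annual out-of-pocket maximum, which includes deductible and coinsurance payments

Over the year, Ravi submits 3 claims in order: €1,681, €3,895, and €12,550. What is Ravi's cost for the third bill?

€1,831

#1 (€1,681): entire amount goes to the deductible. Owner pays €1,681; OOP now €1,681.
#2 (€3,895): €819 to deductible, leaving €3,076; 25% of €3,076 = €769. Cost to owner: €1,588. OOP to date €3,269.
#3 (€12,550): deductible met; 25% of €12,550 = €3,137.50. That would push OOP to €6,406.50, over the €5,100 cap, so owner pays €5,100 − €3,269 = €1,831.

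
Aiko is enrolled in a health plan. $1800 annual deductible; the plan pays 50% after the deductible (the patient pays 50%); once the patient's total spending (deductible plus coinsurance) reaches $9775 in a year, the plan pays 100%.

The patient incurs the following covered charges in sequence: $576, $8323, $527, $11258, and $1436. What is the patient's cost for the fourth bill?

Bill 1, $576: all of it applies to the deductible. Patient owes $576 (running OOP $576).
Bill 2, $8323: deductible takes $1224, $7099 remains; coinsurance $7099 × 50% = $3549.50. Patient owes $4773.50 (running OOP $5349.50).
Bill 3, $527: deductible already satisfied, so patient's share is 50% × $527 = $263.50. Cost to patient: $263.50. OOP to date $5613.
Bill 4, $11258: deductible met; 50% of $11258 = $5629. That would push OOP to $11242, over the $9775 cap, so patient pays $9775 − $5613 = $4162.

$4162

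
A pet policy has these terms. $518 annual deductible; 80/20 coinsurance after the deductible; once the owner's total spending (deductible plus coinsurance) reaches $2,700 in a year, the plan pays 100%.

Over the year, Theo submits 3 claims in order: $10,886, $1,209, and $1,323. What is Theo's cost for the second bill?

Claim 1 — $10,886: $518 to deductible, leaving $10,368; owner's 20% is $2,073.60. Cost to owner: $2,591.60. OOP to date $2,591.60.
Claim 2 — $1,209: deductible met; 20% of $1,209 = $241.80. Adding that to $2,591.60 gives $2,833.40, past the $2,700 cap; owner pays only $2,700 − $2,591.60 = $108.40.

$108.40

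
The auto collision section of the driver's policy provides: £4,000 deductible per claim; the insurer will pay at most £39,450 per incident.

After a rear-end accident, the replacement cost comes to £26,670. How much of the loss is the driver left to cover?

£4,000

Subtract the deductible: £26,670 − £4,000 = £22,670.
That's under the £39,450 cap, so the insurer reimburses the full £22,670.
Out of pocket: £26,670 − £22,670 = £4,000.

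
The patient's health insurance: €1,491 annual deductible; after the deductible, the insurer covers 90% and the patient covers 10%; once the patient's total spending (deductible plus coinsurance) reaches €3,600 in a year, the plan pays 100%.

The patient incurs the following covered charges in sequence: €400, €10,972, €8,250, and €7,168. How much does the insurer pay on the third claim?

€7,425

#1 (€400): entire amount goes to the deductible. Patient owes €400 (running OOP €400). Insurer: €400 − €400 = €0.
#2 (€10,972): deductible takes €1,091, €9,881 remains; coinsurance €9,881 × 10% = €988.10. Patient owes €2,079.10 (running OOP €2,479.10). Insurer: €10,972 − €2,079.10 = €8,892.90.
#3 (€8,250): deductible met; 10% of €8,250 = €825. Cost to patient: €825. OOP to date €3,304.10. Plan pays €8,250 − €825 = €7,425.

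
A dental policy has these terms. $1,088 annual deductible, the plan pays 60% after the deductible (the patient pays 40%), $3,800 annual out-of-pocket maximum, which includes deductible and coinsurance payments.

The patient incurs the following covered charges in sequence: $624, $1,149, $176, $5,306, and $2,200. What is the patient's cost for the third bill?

#1 ($624): fully absorbed by the deductible. Cost to patient: $624. OOP to date $624.
#2 ($1,149): $464 finishes the deductible; $685 goes to coinsurance; patient's 40% is $274. Patient owes $738 (running OOP $1,362).
#3 ($176): 40% coinsurance on $176 = $70.40. Patient pays $70.40; OOP now $1,432.40.

$70.40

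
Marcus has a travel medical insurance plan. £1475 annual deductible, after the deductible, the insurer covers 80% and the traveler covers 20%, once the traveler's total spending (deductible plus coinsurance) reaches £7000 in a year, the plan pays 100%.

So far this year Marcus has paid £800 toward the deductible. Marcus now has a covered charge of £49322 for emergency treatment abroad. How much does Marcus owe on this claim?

£6200

Deductible still to meet: £1475 − £800 = £675.
The remaining £48647 (= £49322 − £675) moves to coinsurance.
Coinsurance: £48647 × 20% = £9729.40.
Traveler responsibility before any cap: £675 + £9729.40 = £10404.40.
That would bring total out-of-pocket to £11204.40, past the £7000 cap. The traveler is capped at £7000 − £800 = £6200 on this claim.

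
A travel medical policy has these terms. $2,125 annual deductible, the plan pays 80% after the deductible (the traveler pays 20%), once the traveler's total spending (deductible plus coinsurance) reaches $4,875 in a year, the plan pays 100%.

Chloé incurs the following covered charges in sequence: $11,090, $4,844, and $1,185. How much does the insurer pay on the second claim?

Claim 1 ($11,090): $2,125 to deductible, leaving $8,965; 20% of $8,965 = $1,793. Traveler owes $3,918 (running OOP $3,918). Insurer: $11,090 − $3,918 = $7,172.
Claim 2 ($4,844): 20% coinsurance on $4,844 = $968.80. That would push OOP to $4,886.80, over the $4,875 cap, so traveler pays $4,875 − $3,918 = $957. Insurer: $4,844 − $957 = $3,887.

$3,887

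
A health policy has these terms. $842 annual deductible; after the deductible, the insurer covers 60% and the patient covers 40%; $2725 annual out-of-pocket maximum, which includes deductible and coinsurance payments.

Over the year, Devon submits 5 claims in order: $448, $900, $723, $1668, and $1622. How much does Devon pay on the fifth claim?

$648.80

Claim 1 ($448): entire amount goes to the deductible. Cost to patient: $448. OOP to date $448.
Claim 2 ($900): $394 to deductible, leaving $506; 40% of $506 = $202.40. Patient owes $596.40 (running OOP $1044.40).
Claim 3 ($723): deductible already satisfied, so patient's share is 40% × $723 = $289.20. Cost to patient: $289.20. OOP to date $1333.60.
Claim 4 ($1668): deductible already satisfied, so patient's share is 40% × $1668 = $667.20. Patient owes $667.20 (running OOP $2000.80).
Claim 5 ($1622): deductible met; 40% of $1622 = $648.80. Patient pays $648.80; OOP now $2649.60.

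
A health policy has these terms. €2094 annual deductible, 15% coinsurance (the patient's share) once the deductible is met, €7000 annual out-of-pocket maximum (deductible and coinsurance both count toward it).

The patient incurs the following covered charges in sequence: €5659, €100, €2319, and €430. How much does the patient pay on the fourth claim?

€64.50

#1 (€5659): €2094 finishes the deductible; €3565 goes to coinsurance; coinsurance €3565 × 15% = €534.75. Patient owes €2628.75 (running OOP €2628.75).
#2 (€100): deductible already satisfied, so patient's share is 15% × €100 = €15. Cost to patient: €15. OOP to date €2643.75.
#3 (€2319): deductible already satisfied, so patient's share is 15% × €2319 = €347.85. Cost to patient: €347.85. OOP to date €2991.60.
#4 (€430): 15% coinsurance on €430 = €64.50. Patient owes €64.50 (running OOP €3056.10).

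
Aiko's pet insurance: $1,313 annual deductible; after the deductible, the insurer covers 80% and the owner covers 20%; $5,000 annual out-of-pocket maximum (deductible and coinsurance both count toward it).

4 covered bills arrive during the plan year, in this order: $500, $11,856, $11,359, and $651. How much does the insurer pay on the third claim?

$9,880.60

#1 ($500): fully absorbed by the deductible. Owner pays $500; OOP now $500. Insurer: $500 − $500 = $0.
#2 ($11,856): $813 to deductible, leaving $11,043; coinsurance $11,043 × 20% = $2,208.60. Owner owes $3,021.60 (running OOP $3,521.60). Plan pays $11,856 − $3,021.60 = $8,834.40.
#3 ($11,359): deductible met; 20% of $11,359 = $2,271.80. OOP would hit $5,793.40 > $5,000, so the cap limits the owner to $5,000 − $3,521.60 = $1,478.40. Insurer: $11,359 − $1,478.40 = $9,880.60.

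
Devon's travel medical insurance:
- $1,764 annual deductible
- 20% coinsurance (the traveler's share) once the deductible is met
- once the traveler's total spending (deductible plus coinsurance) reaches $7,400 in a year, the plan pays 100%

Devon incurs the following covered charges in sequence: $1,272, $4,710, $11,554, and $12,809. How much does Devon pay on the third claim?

$2,310.80

Claim 1 — $1,272: all of it applies to the deductible. Cost to traveler: $1,272. OOP to date $1,272.
Claim 2 — $4,710: deductible takes $492, $4,218 remains; traveler's 20% is $843.60. Cost to traveler: $1,335.60. OOP to date $2,607.60.
Claim 3 — $11,554: deductible met; 20% of $11,554 = $2,310.80. Traveler pays $2,310.80; OOP now $4,918.40.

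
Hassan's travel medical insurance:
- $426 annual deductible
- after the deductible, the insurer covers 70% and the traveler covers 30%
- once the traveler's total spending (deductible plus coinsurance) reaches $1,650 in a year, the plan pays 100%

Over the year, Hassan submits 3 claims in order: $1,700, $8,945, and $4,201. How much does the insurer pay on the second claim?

Claim 1 ($1,700): $426 finishes the deductible; $1,274 goes to coinsurance; traveler's 30% is $382.20. Cost to traveler: $808.20. OOP to date $808.20. Plan pays $1,700 − $808.20 = $891.80.
Claim 2 ($8,945): deductible already satisfied, so traveler's share is 30% × $8,945 = $2,683.50. That would push OOP to $3,491.70, over the $1,650 cap, so traveler pays $1,650 − $808.20 = $841.80. Plan pays $8,945 − $841.80 = $8,103.20.

$8,103.20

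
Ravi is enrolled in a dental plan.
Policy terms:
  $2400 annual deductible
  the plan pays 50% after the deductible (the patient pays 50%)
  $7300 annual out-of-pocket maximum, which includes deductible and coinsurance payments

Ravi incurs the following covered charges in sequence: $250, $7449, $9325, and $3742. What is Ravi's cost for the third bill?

Claim 1 — $250: all of it applies to the deductible. Cost to patient: $250. OOP to date $250.
Claim 2 — $7449: $2150 to deductible, leaving $5299; patient's 50% is $2649.50. Patient owes $4799.50 (running OOP $5049.50).
Claim 3 — $9325: deductible already satisfied, so patient's share is 50% × $9325 = $4662.50. Adding that to $5049.50 gives $9712, past the $7300 cap; patient pays only $7300 − $5049.50 = $2250.50.

$2250.50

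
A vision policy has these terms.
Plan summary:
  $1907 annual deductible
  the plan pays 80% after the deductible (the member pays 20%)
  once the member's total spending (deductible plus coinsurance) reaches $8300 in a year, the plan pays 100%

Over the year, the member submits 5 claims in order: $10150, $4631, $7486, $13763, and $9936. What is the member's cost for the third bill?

#1 ($10150): deductible takes $1907, $8243 remains; 20% of $8243 = $1648.60. Member pays $3555.60; OOP now $3555.60.
#2 ($4631): deductible met; 20% of $4631 = $926.20. Member owes $926.20 (running OOP $4481.80).
#3 ($7486): 20% coinsurance on $7486 = $1497.20. Member pays $1497.20; OOP now $5979.

$1497.20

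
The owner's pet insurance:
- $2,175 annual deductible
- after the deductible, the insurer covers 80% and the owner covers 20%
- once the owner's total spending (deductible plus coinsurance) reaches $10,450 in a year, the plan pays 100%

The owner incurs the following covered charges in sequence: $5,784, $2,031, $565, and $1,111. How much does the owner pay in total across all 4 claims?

$3,638.20

Claim 1 ($5,784): $2,175 to deductible, leaving $3,609; 20% of $3,609 = $721.80. Owner owes $2,896.80 (running OOP $2,896.80).
Claim 2 ($2,031): 20% coinsurance on $2,031 = $406.20. Owner pays $406.20; OOP now $3,303.
Claim 3 ($565): deductible already satisfied, so owner's share is 20% × $565 = $113. Owner owes $113 (running OOP $3,416).
Claim 4 ($1,111): 20% coinsurance on $1,111 = $222.20. Owner owes $222.20 (running OOP $3,638.20).
Total paid by the owner: $2,896.80 + $406.20 + $113 + $222.20 = $3,638.20.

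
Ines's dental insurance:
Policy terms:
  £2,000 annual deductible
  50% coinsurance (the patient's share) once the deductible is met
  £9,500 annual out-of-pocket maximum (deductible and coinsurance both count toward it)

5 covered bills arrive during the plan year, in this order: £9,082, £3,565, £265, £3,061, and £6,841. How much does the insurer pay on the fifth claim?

#1 (£9,082): £2,000 finishes the deductible; £7,082 goes to coinsurance; patient's 50% is £3,541. Cost to patient: £5,541. OOP to date £5,541. Plan pays £9,082 − £5,541 = £3,541.
#2 (£3,565): deductible already satisfied, so patient's share is 50% × £3,565 = £1,782.50. Patient pays £1,782.50; OOP now £7,323.50. Plan pays £3,565 − £1,782.50 = £1,782.50.
#3 (£265): deductible met; 50% of £265 = £132.50. Patient pays £132.50; OOP now £7,456. Plan pays £265 − £132.50 = £132.50.
#4 (£3,061): 50% coinsurance on £3,061 = £1,530.50. Patient owes £1,530.50 (running OOP £8,986.50). Plan pays £3,061 − £1,530.50 = £1,530.50.
#5 (£6,841): deductible already satisfied, so patient's share is 50% × £6,841 = £3,420.50. Adding that to £8,986.50 gives £12,407, past the £9,500 cap; patient pays only £9,500 − £8,986.50 = £513.50. Plan pays £6,841 − £513.50 = £6,327.50.

£6,327.50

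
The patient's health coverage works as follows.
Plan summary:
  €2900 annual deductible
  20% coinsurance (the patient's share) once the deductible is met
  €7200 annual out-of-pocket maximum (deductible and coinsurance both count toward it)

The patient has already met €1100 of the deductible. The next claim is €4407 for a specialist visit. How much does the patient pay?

€2321.40

Remaining deductible: €2900 − €1100 = €1800.
The remaining €2607 (= €4407 − €1800) moves to coinsurance.
20% of €2607 = €521.40 falls to the patient.
That puts the patient's cost at €1800 + €521.40 = €2321.40 before any cap.
Cumulative spending €1100 + €2321.40 = €3421.40 stays under the €7200 maximum.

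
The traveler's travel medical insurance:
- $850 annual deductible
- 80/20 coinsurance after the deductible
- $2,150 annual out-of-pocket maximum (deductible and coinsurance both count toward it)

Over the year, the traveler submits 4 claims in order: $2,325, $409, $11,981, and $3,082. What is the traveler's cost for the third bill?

Claim 1 — $2,325: $850 to deductible, leaving $1,475; 20% of $1,475 = $295. Traveler pays $1,145; OOP now $1,145.
Claim 2 — $409: 20% coinsurance on $409 = $81.80. Traveler pays $81.80; OOP now $1,226.80.
Claim 3 — $11,981: 20% coinsurance on $11,981 = $2,396.20. OOP would hit $3,623 > $2,150, so the cap limits the traveler to $2,150 − $1,226.80 = $923.20.

$923.20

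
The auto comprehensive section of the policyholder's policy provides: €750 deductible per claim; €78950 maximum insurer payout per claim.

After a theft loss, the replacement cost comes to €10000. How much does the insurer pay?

After the deductible, €10000 − €750 = €9250 remains.
€9250 ≤ €78950, so the limit doesn't bind; insurer pays €9250.

€9250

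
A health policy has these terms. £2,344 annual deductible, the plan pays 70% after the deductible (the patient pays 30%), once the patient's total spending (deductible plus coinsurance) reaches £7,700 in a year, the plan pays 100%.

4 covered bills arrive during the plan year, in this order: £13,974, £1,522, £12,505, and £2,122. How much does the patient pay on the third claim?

£1,410.40

#1 (£13,974): deductible takes £2,344, £11,630 remains; 30% of £11,630 = £3,489. Patient owes £5,833 (running OOP £5,833).
#2 (£1,522): deductible met; 30% of £1,522 = £456.60. Patient owes £456.60 (running OOP £6,289.60).
#3 (£12,505): deductible already satisfied, so patient's share is 30% × £12,505 = £3,751.50. Adding that to £6,289.60 gives £10,041.10, past the £7,700 cap; patient pays only £7,700 − £6,289.60 = £1,410.40.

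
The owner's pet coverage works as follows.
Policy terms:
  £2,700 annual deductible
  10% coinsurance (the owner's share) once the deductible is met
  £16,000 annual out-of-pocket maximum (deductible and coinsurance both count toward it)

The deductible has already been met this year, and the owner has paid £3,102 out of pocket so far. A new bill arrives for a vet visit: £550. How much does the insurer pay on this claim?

The deductible is already satisfied, so the full bill goes to coinsurance.
10% of £550 = £55 falls to the owner.
Total out-of-pocket so far would be £3,102 + £55 = £3,157, below the £16,000 cap — no reduction.
The plan picks up £550 − £55 = £495.

£495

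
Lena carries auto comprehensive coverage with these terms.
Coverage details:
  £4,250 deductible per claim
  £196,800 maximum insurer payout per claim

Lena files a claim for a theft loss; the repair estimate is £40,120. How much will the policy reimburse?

£35,870

After the deductible, £40,120 − £4,250 = £35,870 remains.
That's under the £196,800 cap, so the insurer reimburses the full £35,870.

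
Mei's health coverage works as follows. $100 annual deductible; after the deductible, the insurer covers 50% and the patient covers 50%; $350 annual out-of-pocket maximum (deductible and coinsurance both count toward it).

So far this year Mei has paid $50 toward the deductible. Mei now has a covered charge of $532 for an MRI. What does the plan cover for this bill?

Remaining deductible: $100 − $50 = $50.
After the $50 deductible portion, $532 − $50 = $482 is subject to coinsurance.
50% of $482 = $241 falls to the patient.
That puts the patient's cost at $50 + $241 = $291 before any cap.
Cumulative spending $50 + $291 = $341 stays under the $350 maximum.
The insurer covers the remainder: $532 − $291 = $241.

$241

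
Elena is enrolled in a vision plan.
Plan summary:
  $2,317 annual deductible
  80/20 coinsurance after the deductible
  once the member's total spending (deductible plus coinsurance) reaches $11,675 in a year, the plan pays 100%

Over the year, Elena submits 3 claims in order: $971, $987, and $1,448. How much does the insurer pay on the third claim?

$871.20

Claim 1 ($971): entire amount goes to the deductible. Member pays $971; OOP now $971. Insurer: $971 − $971 = $0.
Claim 2 ($987): entire amount goes to the deductible. Cost to member: $987. OOP to date $1,958. Plan pays $987 − $987 = $0.
Claim 3 ($1,448): $359 finishes the deductible; $1,089 goes to coinsurance; 20% of $1,089 = $217.80. Member pays $576.80; OOP now $2,534.80. Insurer: $1,448 − $576.80 = $871.20.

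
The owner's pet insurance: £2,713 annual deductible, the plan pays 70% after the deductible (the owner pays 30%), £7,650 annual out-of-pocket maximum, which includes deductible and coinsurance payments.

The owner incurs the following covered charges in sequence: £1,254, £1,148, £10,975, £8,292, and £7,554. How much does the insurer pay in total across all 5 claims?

£21,573

Bill 1, £1,254: entire amount goes to the deductible. Owner owes £1,254 (running OOP £1,254). Insurer: £1,254 − £1,254 = £0.
Bill 2, £1,148: fully absorbed by the deductible. Cost to owner: £1,148. OOP to date £2,402. Insurer: £1,148 − £1,148 = £0.
Bill 3, £10,975: £311 to deductible, leaving £10,664; owner's 30% is £3,199.20. Cost to owner: £3,510.20. OOP to date £5,912.20. Plan pays £10,975 − £3,510.20 = £7,464.80.
Bill 4, £8,292: deductible already satisfied, so owner's share is 30% × £8,292 = £2,487.60. That would push OOP to £8,399.80, over the £7,650 cap, so owner pays £7,650 − £5,912.20 = £1,737.80. Plan pays £8,292 − £1,737.80 = £6,554.20.
Bill 5, £7,554: deductible already satisfied, so owner's share is 30% × £7,554 = £2,266.20. Adding that to £7,650 gives £9,916.20, past the £7,650 cap; owner pays only £7,650 − £7,650 = £0. Plan pays £7,554 − £0 = £7,554.
Insurer total = bills − owner's total = £29,223 − £7,650 = £21,573.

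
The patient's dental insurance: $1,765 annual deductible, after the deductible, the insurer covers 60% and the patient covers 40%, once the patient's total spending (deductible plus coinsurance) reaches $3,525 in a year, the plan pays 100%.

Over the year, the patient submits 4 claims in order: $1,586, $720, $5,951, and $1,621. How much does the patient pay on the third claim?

Claim 1 — $1,586: all of it applies to the deductible. Patient owes $1,586 (running OOP $1,586).
Claim 2 — $720: $179 finishes the deductible; $541 goes to coinsurance; coinsurance $541 × 40% = $216.40. Patient pays $395.40; OOP now $1,981.40.
Claim 3 — $5,951: deductible already satisfied, so patient's share is 40% × $5,951 = $2,380.40. OOP would hit $4,361.80 > $3,525, so the cap limits the patient to $3,525 − $1,981.40 = $1,543.60.

$1,543.60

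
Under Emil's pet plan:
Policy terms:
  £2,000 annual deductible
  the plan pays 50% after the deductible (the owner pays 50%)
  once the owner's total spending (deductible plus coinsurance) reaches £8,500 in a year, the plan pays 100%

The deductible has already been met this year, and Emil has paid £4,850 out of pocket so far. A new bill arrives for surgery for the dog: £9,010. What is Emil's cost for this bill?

With the deductible met, the entire £9,010 is subject to coinsurance.
Owner's 50% share of £9,010 is £4,505.
That would bring total out-of-pocket to £9,355, past the £8,500 cap. The owner is capped at £8,500 − £4,850 = £3,650 on this claim.

£3,650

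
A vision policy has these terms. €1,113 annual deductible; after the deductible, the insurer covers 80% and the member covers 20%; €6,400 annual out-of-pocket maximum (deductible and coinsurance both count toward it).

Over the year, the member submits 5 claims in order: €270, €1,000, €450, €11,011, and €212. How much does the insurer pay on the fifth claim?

€169.60

#1 (€270): all of it applies to the deductible. Member owes €270 (running OOP €270). Plan pays €270 − €270 = €0.
#2 (€1,000): €843 to deductible, leaving €157; member's 20% is €31.40. Member owes €874.40 (running OOP €1,144.40). Plan pays €1,000 − €874.40 = €125.60.
#3 (€450): deductible met; 20% of €450 = €90. Cost to member: €90. OOP to date €1,234.40. Insurer: €450 − €90 = €360.
#4 (€11,011): deductible already satisfied, so member's share is 20% × €11,011 = €2,202.20. Member pays €2,202.20; OOP now €3,436.60. Insurer: €11,011 − €2,202.20 = €8,808.80.
#5 (€212): 20% coinsurance on €212 = €42.40. Cost to member: €42.40. OOP to date €3,479. Insurer: €212 − €42.40 = €169.60.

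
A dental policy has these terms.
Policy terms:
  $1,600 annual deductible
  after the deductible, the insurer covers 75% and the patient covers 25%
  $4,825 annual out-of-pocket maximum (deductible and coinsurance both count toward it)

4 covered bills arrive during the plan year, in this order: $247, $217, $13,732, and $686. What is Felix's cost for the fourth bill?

$76

Bill 1, $247: all of it applies to the deductible. Patient owes $247 (running OOP $247).
Bill 2, $217: fully absorbed by the deductible. Patient pays $217; OOP now $464.
Bill 3, $13,732: $1,136 to deductible, leaving $12,596; 25% of $12,596 = $3,149. Patient owes $4,285 (running OOP $4,749).
Bill 4, $686: deductible already satisfied, so patient's share is 25% × $686 = $171.50. Adding that to $4,749 gives $4,920.50, past the $4,825 cap; patient pays only $4,825 − $4,749 = $76.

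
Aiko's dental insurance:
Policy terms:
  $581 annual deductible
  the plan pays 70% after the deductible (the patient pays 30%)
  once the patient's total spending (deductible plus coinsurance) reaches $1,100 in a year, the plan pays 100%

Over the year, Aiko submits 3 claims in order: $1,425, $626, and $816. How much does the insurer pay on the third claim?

#1 ($1,425): $581 finishes the deductible; $844 goes to coinsurance; coinsurance $844 × 30% = $253.20. Patient pays $834.20; OOP now $834.20. Plan pays $1,425 − $834.20 = $590.80.
#2 ($626): deductible already satisfied, so patient's share is 30% × $626 = $187.80. Patient owes $187.80 (running OOP $1,022). Insurer: $626 − $187.80 = $438.20.
#3 ($816): deductible already satisfied, so patient's share is 30% × $816 = $244.80. OOP would hit $1,266.80 > $1,100, so the cap limits the patient to $1,100 − $1,022 = $78. Insurer: $816 − $78 = $738.

$738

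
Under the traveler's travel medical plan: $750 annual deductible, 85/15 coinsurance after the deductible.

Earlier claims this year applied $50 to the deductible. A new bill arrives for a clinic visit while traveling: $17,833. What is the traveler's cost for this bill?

$3,269.95

Remaining deductible: $750 − $50 = $700.
That leaves $17,833 − $700 = $17,133 for coinsurance.
Traveler's 15% share of $17,133 is $2,569.95.
That puts the traveler's cost at $700 + $2,569.95 = $3,269.95.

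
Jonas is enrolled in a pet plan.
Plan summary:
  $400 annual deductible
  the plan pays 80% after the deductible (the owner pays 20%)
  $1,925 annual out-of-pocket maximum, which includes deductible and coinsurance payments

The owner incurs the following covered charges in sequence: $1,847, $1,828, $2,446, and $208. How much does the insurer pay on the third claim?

$1,956.80

Claim 1 — $1,847: deductible takes $400, $1,447 remains; coinsurance $1,447 × 20% = $289.40. Cost to owner: $689.40. OOP to date $689.40. Insurer: $1,847 − $689.40 = $1,157.60.
Claim 2 — $1,828: deductible met; 20% of $1,828 = $365.60. Owner owes $365.60 (running OOP $1,055). Plan pays $1,828 − $365.60 = $1,462.40.
Claim 3 — $2,446: 20% coinsurance on $2,446 = $489.20. Cost to owner: $489.20. OOP to date $1,544.20. Insurer: $2,446 − $489.20 = $1,956.80.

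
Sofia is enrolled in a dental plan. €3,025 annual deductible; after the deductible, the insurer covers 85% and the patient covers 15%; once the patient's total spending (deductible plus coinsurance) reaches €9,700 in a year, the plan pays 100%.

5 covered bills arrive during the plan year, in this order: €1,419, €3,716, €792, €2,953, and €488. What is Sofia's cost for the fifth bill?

€73.20

Claim 1 — €1,419: entire amount goes to the deductible. Patient pays €1,419; OOP now €1,419.
Claim 2 — €3,716: €1,606 to deductible, leaving €2,110; 15% of €2,110 = €316.50. Cost to patient: €1,922.50. OOP to date €3,341.50.
Claim 3 — €792: deductible met; 15% of €792 = €118.80. Cost to patient: €118.80. OOP to date €3,460.30.
Claim 4 — €2,953: 15% coinsurance on €2,953 = €442.95. Patient owes €442.95 (running OOP €3,903.25).
Claim 5 — €488: 15% coinsurance on €488 = €73.20. Patient owes €73.20 (running OOP €3,976.45).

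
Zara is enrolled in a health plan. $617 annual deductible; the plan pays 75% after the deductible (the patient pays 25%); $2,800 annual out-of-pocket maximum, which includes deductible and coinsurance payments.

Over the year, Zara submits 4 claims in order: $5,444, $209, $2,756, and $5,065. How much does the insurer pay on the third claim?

$2,067

Claim 1 — $5,444: deductible takes $617, $4,827 remains; coinsurance $4,827 × 25% = $1,206.75. Patient pays $1,823.75; OOP now $1,823.75. Plan pays $5,444 − $1,823.75 = $3,620.25.
Claim 2 — $209: deductible already satisfied, so patient's share is 25% × $209 = $52.25. Patient pays $52.25; OOP now $1,876. Plan pays $209 − $52.25 = $156.75.
Claim 3 — $2,756: 25% coinsurance on $2,756 = $689. Cost to patient: $689. OOP to date $2,565. Insurer: $2,756 − $689 = $2,067.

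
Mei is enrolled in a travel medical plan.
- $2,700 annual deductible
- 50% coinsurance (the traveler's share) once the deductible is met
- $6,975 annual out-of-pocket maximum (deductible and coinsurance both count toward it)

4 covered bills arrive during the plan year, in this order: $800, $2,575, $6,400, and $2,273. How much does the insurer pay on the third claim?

$3,200

Claim 1 — $800: entire amount goes to the deductible. Cost to traveler: $800. OOP to date $800. Plan pays $800 − $800 = $0.
Claim 2 — $2,575: deductible takes $1,900, $675 remains; traveler's 50% is $337.50. Cost to traveler: $2,237.50. OOP to date $3,037.50. Insurer: $2,575 − $2,237.50 = $337.50.
Claim 3 — $6,400: deductible met; 50% of $6,400 = $3,200. Cost to traveler: $3,200. OOP to date $6,237.50. Insurer: $6,400 − $3,200 = $3,200.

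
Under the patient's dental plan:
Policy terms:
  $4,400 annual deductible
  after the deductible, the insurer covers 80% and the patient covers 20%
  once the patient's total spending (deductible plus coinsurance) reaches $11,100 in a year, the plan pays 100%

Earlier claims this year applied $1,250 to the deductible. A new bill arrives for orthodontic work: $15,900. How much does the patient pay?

Deductible still to meet: $4,400 − $1,250 = $3,150.
That leaves $15,900 − $3,150 = $12,750 for coinsurance.
Patient's 20% share of $12,750 is $2,550.
Patient responsibility before any cap: $3,150 + $2,550 = $5,700.
Cumulative spending $1,250 + $5,700 = $6,950 stays under the $11,100 maximum.

$5,700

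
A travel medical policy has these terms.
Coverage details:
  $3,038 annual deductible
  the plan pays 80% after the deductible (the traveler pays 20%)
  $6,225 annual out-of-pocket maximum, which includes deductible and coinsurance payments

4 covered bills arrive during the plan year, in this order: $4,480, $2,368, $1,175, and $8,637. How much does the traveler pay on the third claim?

$235

Bill 1, $4,480: $3,038 to deductible, leaving $1,442; traveler's 20% is $288.40. Traveler pays $3,326.40; OOP now $3,326.40.
Bill 2, $2,368: 20% coinsurance on $2,368 = $473.60. Traveler pays $473.60; OOP now $3,800.
Bill 3, $1,175: 20% coinsurance on $1,175 = $235. Cost to traveler: $235. OOP to date $4,035.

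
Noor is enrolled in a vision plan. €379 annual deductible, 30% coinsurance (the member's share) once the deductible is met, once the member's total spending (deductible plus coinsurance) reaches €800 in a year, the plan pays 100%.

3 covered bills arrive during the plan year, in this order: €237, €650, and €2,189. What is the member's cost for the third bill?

€268.60

Claim 1 — €237: fully absorbed by the deductible. Member owes €237 (running OOP €237).
Claim 2 — €650: €142 finishes the deductible; €508 goes to coinsurance; member's 30% is €152.40. Member owes €294.40 (running OOP €531.40).
Claim 3 — €2,189: deductible met; 30% of €2,189 = €656.70. That would push OOP to €1,188.10, over the €800 cap, so member pays €800 − €531.40 = €268.60.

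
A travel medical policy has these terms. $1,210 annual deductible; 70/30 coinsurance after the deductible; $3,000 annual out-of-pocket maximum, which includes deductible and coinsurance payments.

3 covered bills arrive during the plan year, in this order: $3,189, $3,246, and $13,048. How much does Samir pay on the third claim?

$222.50

#1 ($3,189): deductible takes $1,210, $1,979 remains; traveler's 30% is $593.70. Traveler pays $1,803.70; OOP now $1,803.70.
#2 ($3,246): 30% coinsurance on $3,246 = $973.80. Cost to traveler: $973.80. OOP to date $2,777.50.
#3 ($13,048): deductible met; 30% of $13,048 = $3,914.40. Adding that to $2,777.50 gives $6,691.90, past the $3,000 cap; traveler pays only $3,000 − $2,777.50 = $222.50.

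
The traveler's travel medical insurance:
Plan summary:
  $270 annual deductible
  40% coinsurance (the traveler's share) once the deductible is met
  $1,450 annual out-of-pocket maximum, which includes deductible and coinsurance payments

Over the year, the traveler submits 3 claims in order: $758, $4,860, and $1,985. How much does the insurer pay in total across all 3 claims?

Bill 1, $758: deductible takes $270, $488 remains; traveler's 40% is $195.20. Traveler pays $465.20; OOP now $465.20. Insurer: $758 − $465.20 = $292.80.
Bill 2, $4,860: deductible already satisfied, so traveler's share is 40% × $4,860 = $1,944. OOP would hit $2,409.20 > $1,450, so the cap limits the traveler to $1,450 − $465.20 = $984.80. Plan pays $4,860 − $984.80 = $3,875.20.
Bill 3, $1,985: deductible already satisfied, so traveler's share is 40% × $1,985 = $794. OOP would hit $2,244 > $1,450, so the cap limits the traveler to $1,450 − $1,450 = $0. Plan pays $1,985 − $0 = $1,985.
Insurer total = bills − traveler's total = $7,603 − $1,450 = $6,153.

$6,153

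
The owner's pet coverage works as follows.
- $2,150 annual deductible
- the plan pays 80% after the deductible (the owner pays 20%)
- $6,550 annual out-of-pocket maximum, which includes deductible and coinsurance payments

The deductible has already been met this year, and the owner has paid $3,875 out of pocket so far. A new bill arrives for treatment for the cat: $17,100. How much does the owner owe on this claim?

$2,675

With the deductible met, the entire $17,100 is subject to coinsurance.
Owner's 20% share of $17,100 is $3,420.
Year-to-date out-of-pocket would reach $3,875 + $3,420 = $7,295, above the $6,550 maximum, so the owner pays only $6,550 − $3,875 = $2,675.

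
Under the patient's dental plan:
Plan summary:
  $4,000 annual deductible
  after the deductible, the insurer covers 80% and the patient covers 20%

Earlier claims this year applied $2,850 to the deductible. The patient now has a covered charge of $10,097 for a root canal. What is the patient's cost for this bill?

$2,850 of the $4,000 deductible is already met, leaving $1,150.
The remaining $8,947 (= $10,097 − $1,150) moves to coinsurance.
Patient's 20% share of $8,947 is $1,789.40.
Patient responsibility: $1,150 + $1,789.40 = $2,939.40.

$2,939.40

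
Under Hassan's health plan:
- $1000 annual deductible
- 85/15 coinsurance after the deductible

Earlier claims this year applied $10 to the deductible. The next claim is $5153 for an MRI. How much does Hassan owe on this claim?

$1614.45

$10 of the $1000 deductible is already met, leaving $990.
The remaining $4163 (= $5153 − $990) moves to coinsurance.
Coinsurance: $4163 × 15% = $624.45.
So the patient owes $990 + $624.45 = $1614.45.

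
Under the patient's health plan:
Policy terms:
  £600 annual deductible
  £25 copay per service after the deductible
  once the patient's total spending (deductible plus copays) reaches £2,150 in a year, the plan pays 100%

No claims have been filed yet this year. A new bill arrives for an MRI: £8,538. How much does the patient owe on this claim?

£625

The full £600 deductible is still open; £600 of this bill applies to it.
The remaining £7,938 (= £8,538 − £600) moves to the copay.
Copay on this service: £25.
That puts the patient's cost at £600 + £25 = £625 before any cap.
Cumulative spending £0 + £625 = £625 stays under the £2,150 maximum.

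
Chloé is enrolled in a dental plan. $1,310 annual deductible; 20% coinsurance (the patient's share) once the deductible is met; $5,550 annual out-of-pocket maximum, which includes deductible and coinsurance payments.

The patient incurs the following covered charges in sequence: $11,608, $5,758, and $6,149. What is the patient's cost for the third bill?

#1 ($11,608): deductible takes $1,310, $10,298 remains; patient's 20% is $2,059.60. Patient owes $3,369.60 (running OOP $3,369.60).
#2 ($5,758): deductible met; 20% of $5,758 = $1,151.60. Patient pays $1,151.60; OOP now $4,521.20.
#3 ($6,149): 20% coinsurance on $6,149 = $1,229.80. Adding that to $4,521.20 gives $5,751, past the $5,550 cap; patient pays only $5,550 − $4,521.20 = $1,028.80.

$1,028.80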